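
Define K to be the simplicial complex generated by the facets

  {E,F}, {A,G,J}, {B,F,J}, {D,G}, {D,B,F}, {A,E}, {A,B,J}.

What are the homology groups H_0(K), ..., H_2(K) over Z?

Fix the vertex order A < B < D < E < F < G < J and write every simplex with vertices in increasing order. Then dim K = 2 and the simplices of K are:

  0-simplices (7): A, B, D, E, F, G, J
  1-simplices (12): AB, AE, AG, AJ, BD, BF, BJ, DF, DG, EF, FJ, GJ
  2-simplices (4): ABJ, AGJ, BDF, BFJ

Hence C_0 ≅ Z^7, C_1 ≅ Z^12, C_2 ≅ Z^4.

Boundary ∂_1: C_1 → C_0 sends each edge [p,q] (with p < q) to q − p.
The resulting 7×12 matrix has rank 6, and its Smith normal form has invariant factors (1,1,1,1,1,1).

∂_2: C_2 → C_1 acts by ∂[p,q,r] = [q,r] − [p,r] + [p,q]. For instance
  ∂AGJ = GJ − AJ + AG,
  ∂ABJ = BJ − AJ + AB.
This gives a 12×4 integer matrix of rank 4; reducing to Smith normal form yields diagonal entries (1,1,1,1).

Now H_k = ker ∂_k / im ∂_{k+1}, so:

  H_0: rank C_0 − rank ∂_1 = 7 − 6 = 1, and the invariant factors of ∂_1 are all 1, so H_0 = Z.
  H_1: rank ker ∂_1 − rank ∂_2 = (12 − 6) − 4 = 2, and the invariant factors of ∂_2 are all 1, so H_1 = Z^2.
  H_2: rank ker ∂_2 − rank ∂_3 = (4 − 4) − 0 = 0, and there is no ∂_3, so H_2 = 0.

As a check, the Euler characteristic is 7 − 12 + 4 = -1, which agrees with 1 − 2 + 0 = -1.

H_0 ≅ Z,  H_1 ≅ Z^2,  H_2 = 0.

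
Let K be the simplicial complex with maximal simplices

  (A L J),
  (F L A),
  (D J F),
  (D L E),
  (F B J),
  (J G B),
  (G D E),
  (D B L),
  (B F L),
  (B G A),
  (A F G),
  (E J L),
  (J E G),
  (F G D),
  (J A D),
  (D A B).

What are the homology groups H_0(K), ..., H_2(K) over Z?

K has 8 vertices, 24 edges, 16 triangles.
rank ∂_0 = 0, rank ∂_1 = 7 ⇒ b_0 = 8 − 0 − 7 = 1; all invariant factors of ∂_1 are 1 so no torsion. So H_0 ≅ Z.
rank ∂_1 = 7, rank ∂_2 = 15 ⇒ b_1 = 24 − 7 − 15 = 2; all invariant factors of ∂_2 are 1 so no torsion. So H_1 ≅ Z^2.
rank ∂_2 = 15, rank ∂_3 = 0 ⇒ b_2 = 16 − 15 − 0 = 1. So H_2 ≅ Z.

H_0 ≅ Z,  H_1 ≅ Z^2,  H_2 ≅ Z.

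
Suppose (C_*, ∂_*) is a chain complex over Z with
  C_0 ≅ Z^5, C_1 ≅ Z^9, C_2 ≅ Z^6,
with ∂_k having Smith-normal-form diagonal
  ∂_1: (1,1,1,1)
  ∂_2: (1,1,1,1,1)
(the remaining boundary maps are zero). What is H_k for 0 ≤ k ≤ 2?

H_0: b_0 = 5 − 0 − 4 = 1; torsion from ∂_1 factors > 1: none. So H_0 = Z.
H_1: b_1 = 9 − 4 − 5 = 0; torsion from ∂_2 factors > 1: none. So H_1 = 0.
H_2: b_2 = 6 − 5 − 0 = 1; torsion from ∂_3 factors > 1: none. So H_2 = Z.

H_0 = Z,  H_1 = 0,  H_2 = Z.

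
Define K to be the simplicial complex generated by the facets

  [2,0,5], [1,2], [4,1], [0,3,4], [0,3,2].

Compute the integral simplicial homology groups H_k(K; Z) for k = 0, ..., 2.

We work with the vertex ordering 0 < 1 < 2 < 3 < 4 < 5. The simplices of K, each written with vertices in increasing order, are:

  0-simplices (6): [0], [1], [2], [3], [4], [5]
  1-simplices (9): [0,2], [0,3], [0,4], [0,5], [1,2], [1,4], [2,3], [2,5], [3,4]
  2-simplices (3): [0,2,3], [0,2,5], [0,3,4]

Hence C_0 ≅ Z^6, C_1 ≅ Z^9, C_2 ≅ Z^3.

The boundary map ∂_1: C_1 → C_0 sends each edge [p,q] (with p < q) to q − p.
As a 6×9 matrix over Z this has rank 5, with invariant factors (1,1,1,1,1).

Boundary ∂_2: C_2 → C_1 sends each 2-simplex [p,q,r] to [q,r] − [p,r] + [p,q]. For instance
  ∂[0,3,4] = [3,4] − [0,4] + [0,3],
  ∂[0,2,3] = [2,3] − [0,3] + [0,2].
This gives a 9×3 integer matrix of rank 3; reducing to Smith normal form yields diagonal entries (1,1,1).

Computing H_k = (kernel of ∂_k) / (image of ∂_{k+1}):

  H_0: rank C_0 − rank ∂_1 = 6 − 5 = 1, and the invariant factors of ∂_1 are all 1, so H_0 ≅ Z.
  H_1: rank ker ∂_1 − rank ∂_2 = (9 − 5) − 3 = 1, and the invariant factors of ∂_2 are all 1, so H_1 ≅ Z.
  H_2: rank ker ∂_2 − rank ∂_3 = (3 − 3) − 0 = 0, and there is no ∂_3, so H_2 ≅ 0.

As a check, the Euler characteristic is 6 − 9 + 3 = 0, which agrees with 1 − 1 + 0 = 0.

H_0 ≅ Z,  H_1 ≅ Z,  H_2 = 0.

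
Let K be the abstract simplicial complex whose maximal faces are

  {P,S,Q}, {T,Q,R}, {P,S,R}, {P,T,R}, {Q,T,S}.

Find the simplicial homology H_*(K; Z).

K has 5 vertices, 10 edges, 5 triangles.
rank ∂_0 = 0, rank ∂_1 = 4 ⇒ b_0 = 5 − 0 − 4 = 1; all invariant factors of ∂_1 are 1 so no torsion. So H_0 = Z.
rank ∂_1 = 4, rank ∂_2 = 5 ⇒ b_1 = 10 − 4 − 5 = 1; all invariant factors of ∂_2 are 1 so no torsion. So H_1 = Z.
rank ∂_2 = 5, rank ∂_3 = 0 ⇒ b_2 = 5 − 5 − 0 = 0. So H_2 = 0.

H_0 = Z,  H_1 = Z,  H_2 = 0.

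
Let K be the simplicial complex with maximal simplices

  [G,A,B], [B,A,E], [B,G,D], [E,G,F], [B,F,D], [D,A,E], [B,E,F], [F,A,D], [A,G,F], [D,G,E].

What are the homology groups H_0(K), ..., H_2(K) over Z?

Take the total order A < B < D < E < F < G on the vertex set. Then K (dimension 2) consists of the simplices:

  0-simplices (6): A, B, D, E, F, G
  1-simplices (15): AB, AD, AE, AF, AG, BD, BE, BF, BG, DE, DF, DG, EF, EG, FG
  2-simplices (10): ABE, ABG, ADE, ADF, AFG, BDF, BDG, BEF, DEG, EFG

giving chain groups C_0 ≅ Z^6, C_1 ≅ Z^15, C_2 ≅ Z^10.

The boundary map ∂_1: C_1 → C_0 is given by ∂[p,q] = [q] − [p].
The resulting 6×15 matrix has rank 5, and its Smith normal form has invariant factors (1,1,1,1,1).

The boundary map ∂_2: C_2 → C_1 maps a triangle to the signed sum of its edges. For instance
  ∂BDF = DF − BF + BD,
  ∂ABE = BE − AE + AB.
This gives a 15×10 integer matrix of rank 10; reducing to Smith normal form yields diagonal entries (1,1,1,1,1,1,1,1,1,2).

Computing H_k = (kernel of ∂_k) / (image of ∂_{k+1}):

  H_0: rank C_0 − rank ∂_1 = 6 − 5 = 1, and the invariant factors of ∂_1 are all 1, so H_0 = Z.
  H_1: rank ker ∂_1 − rank ∂_2 = (15 − 5) − 10 = 0, and ∂_2 has invariant factor 2 > 1, so H_1 = Z/2Z.
  H_2: rank ker ∂_2 − rank ∂_3 = (10 − 10) − 0 = 0, and there is no ∂_3, so H_2 = 0.

As a check, the Euler characteristic is 6 − 15 + 10 = 1, which agrees with 1 − 0 + 0 = 1.

H_0 = Z,  H_1 = Z/2Z,  H_2 = 0.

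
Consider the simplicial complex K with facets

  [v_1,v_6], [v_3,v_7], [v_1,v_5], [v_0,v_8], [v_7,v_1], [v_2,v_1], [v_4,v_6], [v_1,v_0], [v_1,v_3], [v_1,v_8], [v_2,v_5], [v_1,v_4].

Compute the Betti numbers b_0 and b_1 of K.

b_0 = 1, b_1 = 4.

Take the total order v_0 < v_1 < v_2 < v_3 < v_4 < v_5 < v_6 < v_7 < v_8 on the vertex set. Then K (dimension 1) consists of the simplices:

  0-simplices (9): [v_0], [v_1], [v_2], [v_3], [v_4], [v_5], [v_6], [v_7], [v_8]
  1-simplices (12): [v_0,v_1], [v_0,v_8], [v_1,v_2], [v_1,v_3], [v_1,v_4], [v_1,v_5], [v_1,v_6], [v_1,v_7], [v_1,v_8], [v_2,v_5], [v_3,v_7], [v_4,v_6]

giving chain groups C_0 ≅ Z^9, C_1 ≅ Z^12.

Boundary ∂_1: C_1 → C_0 maps an edge to its endpoints' difference, ∂[p,q] = q − p.
The resulting 9×12 matrix has rank 8, and its Smith normal form has invariant factors (1,1,1,1,1,1,1,1).

From H_k ≅ ker(∂_k) / im(∂_{k+1}) we obtain:

  H_0: rank C_0 − rank ∂_1 = 9 − 8 = 1, and the invariant factors of ∂_1 are all 1, so H_0 = Z.
  H_1: rank ker ∂_1 − rank ∂_2 = (12 − 8) − 0 = 4, and there is no ∂_2, so H_1 = Z^4.

As a check, the Euler characteristic is 9 − 12 = -3, which agrees with 1 − 4 = -3.

Hence the Betti numbers are b_0 = 1, b_1 = 4.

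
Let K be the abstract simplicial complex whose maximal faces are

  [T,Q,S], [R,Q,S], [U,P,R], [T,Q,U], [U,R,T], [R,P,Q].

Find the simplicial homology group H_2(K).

We work with the vertex ordering P < Q < R < S < T < U. The simplices of K, each written with vertices in increasing order, are:

  0-simplices (6): P, Q, R, S, T, U
  1-simplices (12): PQ, PR, PU, QR, QS, QT, QU, RS, RT, RU, ST, TU
  2-simplices (6): PQR, PRU, QRS, QST, QTU, RTU

giving chain groups C_0 ≅ Z^6, C_1 ≅ Z^12, C_2 ≅ Z^6.

∂_1: C_1 → C_0 sends each edge [p,q] (with p < q) to q − p.
The 6×12 boundary matrix has rank 5 and Smith normal form diag(1,1,1,1,1).

∂_2: C_2 → C_1 sends each 2-simplex [p,q,r] to [q,r] − [p,r] + [p,q]. For instance
  ∂PRU = RU − PU + PR,
  ∂PQR = QR − PR + PQ.
The 12×6 boundary matrix has rank 6 and Smith normal form diag(1,1,1,1,1,1).

Reading off H_k = ker ∂_k / im ∂_{k+1}:

  H_2: rank ker ∂_2 − rank ∂_3 = (6 − 6) − 0 = 0, and there is no ∂_3, so H_2 = 0.

H_2 = 0.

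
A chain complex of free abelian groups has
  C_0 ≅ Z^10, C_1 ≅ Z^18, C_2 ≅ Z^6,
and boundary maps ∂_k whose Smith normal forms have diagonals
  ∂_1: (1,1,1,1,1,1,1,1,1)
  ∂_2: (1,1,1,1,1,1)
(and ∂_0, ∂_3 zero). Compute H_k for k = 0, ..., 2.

H_0: b_0 = 10 − 0 − 9 = 1; torsion from ∂_1 factors > 1: none. So H_0 ≅ Z.
H_1: b_1 = 18 − 9 − 6 = 3; torsion from ∂_2 factors > 1: none. So H_1 ≅ Z^3.
H_2: b_2 = 6 − 6 − 0 = 0; torsion from ∂_3 factors > 1: none. So H_2 ≅ 0.

H_0 ≅ Z,  H_1 ≅ Z^3,  H_2 = 0.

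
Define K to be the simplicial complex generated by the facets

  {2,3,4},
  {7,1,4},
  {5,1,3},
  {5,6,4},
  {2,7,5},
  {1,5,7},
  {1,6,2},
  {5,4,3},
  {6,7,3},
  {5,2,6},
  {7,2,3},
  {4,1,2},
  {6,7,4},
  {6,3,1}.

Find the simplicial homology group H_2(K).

We work with the vertex ordering 1 < 2 < 3 < 4 < 5 < 6 < 7. The simplices of K, each written with vertices in increasing order, are:

  0-simplices (7): [1], [2], [3], [4], [5], [6], [7]
  1-simplices (21): [1,2], [1,3], [1,4], [1,5], [1,6], [1,7], [2,3], [2,4], [2,5], [2,6], [2,7], [3,4], [3,5], [3,6], [3,7], [4,5], [4,6], [4,7], [5,6], [5,7], [6,7]
  2-simplices (14): [1,2,4], [1,2,6], [1,3,5], [1,3,6], [1,4,7], [1,5,7], [2,3,4], [2,3,7], [2,5,6], [2,5,7], [3,4,5], [3,6,7], [4,5,6], [4,6,7]

so the chain groups are C_0 ≅ Z^7, C_1 ≅ Z^21, C_2 ≅ Z^14.

The boundary map ∂_1: C_1 → C_0 sends each edge [p,q] (with p < q) to q − p. For instance
  ∂[2,5] = [5] − [2].
As a 7×21 matrix over Z this has rank 6, with invariant factors (1,1,1,1,1,1).

The boundary map ∂_2: C_2 → C_1 sends each 2-simplex [p,q,r] to [q,r] − [p,r] + [p,q]. For instance
  ∂[2,5,6] = [5,6] − [2,6] + [2,5],
  ∂[1,5,7] = [5,7] − [1,7] + [1,5].
As a 21×14 matrix over Z this has rank 13, with invariant factors (1,1,1,1,1,1,1,1,1,1,1,1,1).

Reading off H_k = ker ∂_k / im ∂_{k+1}:

  H_2: rank ker ∂_2 − rank ∂_3 = (14 − 13) − 0 = 1, and there is no ∂_3, so H_2 = Z.

H_2 ≅ Z.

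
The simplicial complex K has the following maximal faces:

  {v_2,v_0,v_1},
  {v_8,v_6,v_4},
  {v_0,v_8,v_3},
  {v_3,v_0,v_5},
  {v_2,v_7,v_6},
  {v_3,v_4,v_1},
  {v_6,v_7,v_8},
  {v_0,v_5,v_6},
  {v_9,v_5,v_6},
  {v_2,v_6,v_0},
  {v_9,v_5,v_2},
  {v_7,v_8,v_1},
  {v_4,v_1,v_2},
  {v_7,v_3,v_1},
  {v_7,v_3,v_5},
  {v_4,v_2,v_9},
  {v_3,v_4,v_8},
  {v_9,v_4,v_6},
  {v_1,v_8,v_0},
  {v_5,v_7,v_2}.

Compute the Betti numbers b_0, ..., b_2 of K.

Take the total order v_0 < v_1 < v_2 < v_3 < v_4 < v_5 < v_6 < v_7 < v_8 < v_9 on the vertex set. Then K (dimension 2) consists of the simplices:

  0-simplices (10): [v_0], [v_1], [v_2], [v_3], [v_4], [v_5], [v_6], [v_7], [v_8], [v_9]
  1-simplices (30): (30 of them)
  2-simplices (20): (20 of them)

Hence C_0 ≅ Z^10, C_1 ≅ Z^30, C_2 ≅ Z^20.

Boundary ∂_1: C_1 → C_0 maps an edge to its endpoints' difference, ∂[p,q] = q − p.
The 10×30 boundary matrix has rank 9 and Smith normal form diag(1,1,1,1,1,1,1,1,1).

Boundary ∂_2: C_2 → C_1 maps a triangle to the signed sum of its edges. For instance
  ∂[v_5,v_6,v_9] = [v_6,v_9] − [v_5,v_9] + [v_5,v_6],
  ∂[v_1,v_7,v_8] = [v_7,v_8] − [v_1,v_8] + [v_1,v_7].
This gives a 30×20 integer matrix of rank 20; reducing to Smith normal form yields diagonal entries (1,1,1,1,1,1,1,1,1,1,1,1,1,1,1,1,1,1,1,2).

Reading off H_k = ker ∂_k / im ∂_{k+1}:

  H_0: rank C_0 − rank ∂_1 = 10 − 9 = 1, and the invariant factors of ∂_1 are all 1, so H_0 ≅ Z.
  H_1: rank ker ∂_1 − rank ∂_2 = (30 − 9) − 20 = 1, and ∂_2 has invariant factor 2 > 1, so H_1 ≅ Z ⊕ Z/2Z.
  H_2: rank ker ∂_2 − rank ∂_3 = (20 − 20) − 0 = 0, and there is no ∂_3, so H_2 ≅ 0.

Hence the Betti numbers are b_0 = 1, b_1 = 1, b_2 = 0.

b_0 = 1, b_1 = 1, b_2 = 0.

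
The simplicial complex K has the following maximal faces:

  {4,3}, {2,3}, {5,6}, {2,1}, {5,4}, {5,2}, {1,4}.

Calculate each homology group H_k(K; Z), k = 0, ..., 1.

Order the vertices as 1 < 2 < 3 < 4 < 5 < 6. Listing each simplex with vertices in this order, K has dimension 1 with simplices:

  0-simplices (6): [1], [2], [3], [4], [5], [6]
  1-simplices (7): [1,2], [1,4], [2,3], [2,5], [3,4], [4,5], [5,6]

Hence C_0 ≅ Z^6, C_1 ≅ Z^7.

Boundary ∂_1: C_1 → C_0 sends each edge [p,q] (with p < q) to q − p.
As a 6×7 matrix over Z this has rank 5, with invariant factors (1,1,1,1,1).

Reading off H_k = ker ∂_k / im ∂_{k+1}:

  H_0: rank C_0 − rank ∂_1 = 6 − 5 = 1, and the invariant factors of ∂_1 are all 1, so H_0 ≅ Z.
  H_1: rank ker ∂_1 − rank ∂_2 = (7 − 5) − 0 = 2, and there is no ∂_2, so H_1 ≅ Z^2.

H_0 ≅ Z,  H_1 ≅ Z^2.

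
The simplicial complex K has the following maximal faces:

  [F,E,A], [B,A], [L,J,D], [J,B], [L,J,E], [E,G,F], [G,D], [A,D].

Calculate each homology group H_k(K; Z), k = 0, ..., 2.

We work with the vertex ordering A < B < D < E < F < G < J < L. The simplices of K, each written with vertices in increasing order, are:

  0-simplices (8): A, B, D, E, F, G, J, L
  1-simplices (14): AB, AD, AE, AF, BJ, DG, DJ, DL, EF, EG, EJ, EL, FG, JL
  2-simplices (4): AEF, DJL, EFG, EJL

Hence C_0 ≅ Z^8, C_1 ≅ Z^14, C_2 ≅ Z^4.

∂_1: C_1 → C_0 sends each edge [p,q] (with p < q) to q − p. For instance
  ∂BJ = J − B.
The resulting 8×14 matrix has rank 7, and its Smith normal form has invariant factors (1,1,1,1,1,1,1).

∂_2: C_2 → C_1 sends each 2-simplex [p,q,r] to [q,r] − [p,r] + [p,q]. For instance
  ∂EJL = JL − EL + EJ,
  ∂AEF = EF − AF + AE.
The resulting 14×4 matrix has rank 4, and its Smith normal form has invariant factors (1,1,1,1).

Computing H_k = (kernel of ∂_k) / (image of ∂_{k+1}):

  H_0: rank C_0 − rank ∂_1 = 8 − 7 = 1, and the invariant factors of ∂_1 are all 1, so H_0 ≅ Z.
  H_1: rank ker ∂_1 − rank ∂_2 = (14 − 7) − 4 = 3, and the invariant factors of ∂_2 are all 1, so H_1 ≅ Z^3.
  H_2: rank ker ∂_2 − rank ∂_3 = (4 − 4) − 0 = 0, and there is no ∂_3, so H_2 ≅ 0.

As a check, the Euler characteristic is 8 − 14 + 4 = -2, which agrees with 1 − 3 + 0 = -2.

H_0 = Z,  H_1 = Z^3,  H_2 = 0.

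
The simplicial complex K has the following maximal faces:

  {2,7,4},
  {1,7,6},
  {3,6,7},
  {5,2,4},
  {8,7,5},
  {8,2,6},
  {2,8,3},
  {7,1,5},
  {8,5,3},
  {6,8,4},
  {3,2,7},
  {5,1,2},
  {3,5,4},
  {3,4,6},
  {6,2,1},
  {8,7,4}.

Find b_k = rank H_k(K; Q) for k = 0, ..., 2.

b_0 = 1, b_1 = 2, b_2 = 1.

Take the total order 1 < 2 < 3 < 4 < 5 < 6 < 7 < 8 on the vertex set. Then K (dimension 2) consists of the simplices:

  0-simplices (8): [1], [2], [3], [4], [5], [6], [7], [8]
  1-simplices (24): (24 of them)
  2-simplices (16): [1,2,5], [1,2,6], [1,5,7], [1,6,7], [2,3,7], [2,3,8], [2,4,5], [2,4,7], [2,6,8], [3,4,5], [3,4,6], [3,5,8], [3,6,7], [4,6,8], [4,7,8], [5,7,8]

Hence C_0 ≅ Z^8, C_1 ≅ Z^24, C_2 ≅ Z^16.

Boundary ∂_1: C_1 → C_0 maps an edge to its endpoints' difference, ∂[p,q] = q − p.
The 8×24 boundary matrix has rank 7 and Smith normal form diag(1,1,1,1,1,1,1).

Boundary ∂_2: C_2 → C_1 sends each 2-simplex [p,q,r] to [q,r] − [p,r] + [p,q]. For instance
  ∂[4,6,8] = [6,8] − [4,8] + [4,6],
  ∂[2,3,7] = [3,7] − [2,7] + [2,3].
The 24×16 boundary matrix has rank 15 and Smith normal form diag(1,1,1,1,1,1,1,1,1,1,1,1,1,1,1).

From H_k ≅ ker(∂_k) / im(∂_{k+1}) we obtain:

  H_0: rank C_0 − rank ∂_1 = 8 − 7 = 1, and the invariant factors of ∂_1 are all 1, so H_0 = Z.
  H_1: rank ker ∂_1 − rank ∂_2 = (24 − 7) − 15 = 2, and the invariant factors of ∂_2 are all 1, so H_1 = Z^2.
  H_2: rank ker ∂_2 − rank ∂_3 = (16 − 15) − 0 = 1, and there is no ∂_3, so H_2 = Z.

(K is a triangulation of the torus T^2.)

Hence the Betti numbers are b_0 = 1, b_1 = 2, b_2 = 1.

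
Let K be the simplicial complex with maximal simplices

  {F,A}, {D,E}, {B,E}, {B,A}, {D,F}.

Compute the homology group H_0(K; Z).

We work with the vertex ordering A < B < D < E < F. The simplices of K, each written with vertices in increasing order, are:

  0-simplices (5): A, B, D, E, F
  1-simplices (5): AB, AF, BE, DE, DF

so the chain groups are C_0 ≅ Z^5, C_1 ≅ Z^5.

∂_1: C_1 → C_0 maps an edge to its endpoints' difference, ∂[p,q] = q − p. For instance
  ∂DF = F − D.
As a 5×5 matrix over Z this has rank 4, with invariant factors (1,1,1,1).

Computing H_k = (kernel of ∂_k) / (image of ∂_{k+1}):

  H_0: rank C_0 − rank ∂_1 = 5 − 4 = 1, and the invariant factors of ∂_1 are all 1, so H_0 ≅ Z.

(K is a triangulation of the circle S^1.)

H_0 ≅ Z.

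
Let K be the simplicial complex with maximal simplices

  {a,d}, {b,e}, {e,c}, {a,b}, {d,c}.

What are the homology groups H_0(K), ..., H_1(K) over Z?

Take the total order a < b < c < d < e on the vertex set. Then K (dimension 1) consists of the simplices:

  0-simplices (5): a, b, c, d, e
  1-simplices (5): ab, ad, be, cd, ce

Hence C_0 ≅ Z^5, C_1 ≅ Z^5.

The boundary map ∂_1: C_1 → C_0 sends each edge [p,q] (with p < q) to q − p. For instance
  ∂ab = b − a.
The resulting 5×5 matrix has rank 4, and its Smith normal form has invariant factors (1,1,1,1).

Reading off H_k = ker ∂_k / im ∂_{k+1}:

  H_0: rank C_0 − rank ∂_1 = 5 − 4 = 1, and the invariant factors of ∂_1 are all 1, so H_0 = Z.
  H_1: rank ker ∂_1 − rank ∂_2 = (5 − 4) − 0 = 1, and there is no ∂_2, so H_1 = Z.

As a check, the Euler characteristic is 5 − 5 = 0, which agrees with 1 − 1 = 0.

H_0 = Z,  H_1 = Z.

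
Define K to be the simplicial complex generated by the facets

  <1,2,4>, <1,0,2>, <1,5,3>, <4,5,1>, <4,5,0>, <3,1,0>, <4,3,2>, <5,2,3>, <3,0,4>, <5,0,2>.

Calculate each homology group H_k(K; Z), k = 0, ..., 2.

Take the total order 0 < 1 < 2 < 3 < 4 < 5 on the vertex set. Then K (dimension 2) consists of the simplices:

  0-simplices (6): [0], [1], [2], [3], [4], [5]
  1-simplices (15): [0,1], [0,2], [0,3], [0,4], [0,5], [1,2], [1,3], [1,4], [1,5], [2,3], [2,4], [2,5], [3,4], [3,5], [4,5]
  2-simplices (10): [0,1,2], [0,1,3], [0,2,5], [0,3,4], [0,4,5], [1,2,4], [1,3,5], [1,4,5], [2,3,4], [2,3,5]

Hence C_0 ≅ Z^6, C_1 ≅ Z^15, C_2 ≅ Z^10.

Boundary ∂_1: C_1 → C_0 maps an edge to its endpoints' difference, ∂[p,q] = q − p. For instance
  ∂[2,3] = [3] − [2].
The resulting 6×15 matrix has rank 5, and its Smith normal form has invariant factors (1,1,1,1,1).

The boundary map ∂_2: C_2 → C_1 acts by ∂[p,q,r] = [q,r] − [p,r] + [p,q]. For instance
  ∂[0,3,4] = [3,4] − [0,4] + [0,3],
  ∂[0,1,2] = [1,2] − [0,2] + [0,1].
The 15×10 boundary matrix has rank 10 and Smith normal form diag(1,1,1,1,1,1,1,1,1,2).

Reading off H_k = ker ∂_k / im ∂_{k+1}:

  H_0: rank C_0 − rank ∂_1 = 6 − 5 = 1, and the invariant factors of ∂_1 are all 1, so H_0 ≅ Z.
  H_1: rank ker ∂_1 − rank ∂_2 = (15 − 5) − 10 = 0, and ∂_2 has invariant factor 2 > 1, so H_1 ≅ Z/2.
  H_2: rank ker ∂_2 − rank ∂_3 = (10 − 10) − 0 = 0, and there is no ∂_3, so H_2 ≅ 0.

As a check, the Euler characteristic is 6 − 15 + 10 = 1, which agrees with 1 − 0 + 0 = 1.
(K is a triangulation of the real projective plane RP^2.)

H_0 = Z,  H_1 = Z/2,  H_2 = 0.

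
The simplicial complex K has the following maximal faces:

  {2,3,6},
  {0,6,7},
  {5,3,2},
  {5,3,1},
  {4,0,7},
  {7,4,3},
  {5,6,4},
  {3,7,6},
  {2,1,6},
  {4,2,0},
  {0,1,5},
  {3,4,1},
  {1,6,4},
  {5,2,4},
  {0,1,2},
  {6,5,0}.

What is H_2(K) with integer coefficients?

K has 8 vertices, 24 edges, 16 triangles.
rank ∂_2 = 15, rank ∂_3 = 0 ⇒ b_2 = 16 − 15 − 0 = 1. So H_2 = Z.

H_2 ≅ Z.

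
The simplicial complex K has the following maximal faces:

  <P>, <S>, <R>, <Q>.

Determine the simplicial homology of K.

H_0 ≅ Z^4.

K has 4 vertices.
rank ∂_0 = 0, rank ∂_1 = 0 ⇒ b_0 = 4 − 0 − 0 = 4. So H_0 ≅ Z^4.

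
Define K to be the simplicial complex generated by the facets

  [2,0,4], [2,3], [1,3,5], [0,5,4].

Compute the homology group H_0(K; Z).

H_0 ≅ Z.

We work with the vertex ordering 0 < 1 < 2 < 3 < 4 < 5. The simplices of K, each written with vertices in increasing order, are:

  0-simplices (6): [0], [1], [2], [3], [4], [5]
  1-simplices (9): [0,2], [0,4], [0,5], [1,3], [1,5], [2,3], [2,4], [3,5], [4,5]
  2-simplices (3): [0,2,4], [0,4,5], [1,3,5]

so the chain groups are C_0 ≅ Z^6, C_1 ≅ Z^9, C_2 ≅ Z^3.

The boundary map ∂_1: C_1 → C_0 is given by ∂[p,q] = [q] − [p].
This gives a 6×9 integer matrix of rank 5; reducing to Smith normal form yields diagonal entries (1,1,1,1,1).

The boundary map ∂_2: C_2 → C_1 maps a triangle to the signed sum of its edges. For instance
  ∂[0,2,4] = [2,4] − [0,4] + [0,2],
  ∂[1,3,5] = [3,5] − [1,5] + [1,3].
As a 9×3 matrix over Z this has rank 3, with invariant factors (1,1,1).

From H_k ≅ ker(∂_k) / im(∂_{k+1}) we obtain:

  H_0: rank C_0 − rank ∂_1 = 6 − 5 = 1, and the invariant factors of ∂_1 are all 1, so H_0 = Z.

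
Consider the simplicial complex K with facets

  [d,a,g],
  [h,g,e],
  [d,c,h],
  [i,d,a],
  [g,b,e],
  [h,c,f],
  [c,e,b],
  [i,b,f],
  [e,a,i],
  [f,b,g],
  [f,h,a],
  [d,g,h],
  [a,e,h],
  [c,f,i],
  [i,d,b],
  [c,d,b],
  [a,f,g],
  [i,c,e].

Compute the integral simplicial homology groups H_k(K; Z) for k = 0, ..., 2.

Fix the vertex order a < b < c < d < e < f < g < h < i and write every simplex with vertices in increasing order. Then dim K = 2 and the simplices of K are:

  0-simplices (9): a, b, c, d, e, f, g, h, i
  1-simplices (27): ad, ae, af, ag, ah, ai, bc, bd, be, bf, bg, bi, cd, ce, cf, ch, ci, dg, dh, di, eg, eh, ei, fg, fh, fi, gh
  2-simplices (18): adg, adi, aeh, aei, afg, afh, bcd, bce, bdi, beg, bfg, bfi, cdh, cei, cfh, cfi, dgh, egh

giving chain groups C_0 ≅ Z^9, C_1 ≅ Z^27, C_2 ≅ Z^18.

The boundary map ∂_1: C_1 → C_0 maps an edge to its endpoints' difference, ∂[p,q] = q − p. For instance
  ∂fi = i − f.
This gives a 9×27 integer matrix of rank 8; reducing to Smith normal form yields diagonal entries (1,1,1,1,1,1,1,1).

The boundary map ∂_2: C_2 → C_1 maps a triangle to the signed sum of its edges. For instance
  ∂bfi = fi − bi + bf,
  ∂adg = dg − ag + ad.
The resulting 27×18 matrix has rank 18, and its Smith normal form has invariant factors (1,1,1,1,1,1,1,1,1,1,1,1,1,1,1,1,1,2).

Reading off H_k = ker ∂_k / im ∂_{k+1}:

  H_0: rank C_0 − rank ∂_1 = 9 − 8 = 1, and the invariant factors of ∂_1 are all 1, so H_0 = Z.
  H_1: rank ker ∂_1 − rank ∂_2 = (27 − 8) − 18 = 1, and ∂_2 has invariant factor 2 > 1, so H_1 = Z ⊕ Z/2.
  H_2: rank ker ∂_2 − rank ∂_3 = (18 − 18) − 0 = 0, and there is no ∂_3, so H_2 = 0.

(K is a triangulation of the Klein bottle.)

H_0 ≅ Z,  H_1 ≅ Z ⊕ Z/2,  H_2 = 0.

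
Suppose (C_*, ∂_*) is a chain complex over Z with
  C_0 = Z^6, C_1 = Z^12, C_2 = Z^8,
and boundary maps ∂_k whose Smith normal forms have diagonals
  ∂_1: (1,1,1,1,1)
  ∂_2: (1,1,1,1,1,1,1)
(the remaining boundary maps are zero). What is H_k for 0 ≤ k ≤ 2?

H_0 ≅ Z,  H_1 = 0,  H_2 ≅ Z.

H_0: b_0 = 6 − 0 − 5 = 1; torsion from ∂_1 factors > 1: none. So H_0 ≅ Z.
H_1: b_1 = 12 − 5 − 7 = 0; torsion from ∂_2 factors > 1: none. So H_1 ≅ 0.
H_2: b_2 = 8 − 7 − 0 = 1; torsion from ∂_3 factors > 1: none. So H_2 ≅ Z.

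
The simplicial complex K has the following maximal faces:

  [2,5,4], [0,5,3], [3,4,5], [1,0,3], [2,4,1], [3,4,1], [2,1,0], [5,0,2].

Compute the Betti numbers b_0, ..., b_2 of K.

b_0 = 1, b_1 = 0, b_2 = 1.

We work with the vertex ordering 0 < 1 < 2 < 3 < 4 < 5. The simplices of K, each written with vertices in increasing order, are:

  0-simplices (6): [0], [1], [2], [3], [4], [5]
  1-simplices (12): [0,1], [0,2], [0,3], [0,5], [1,2], [1,3], [1,4], [2,4], [2,5], [3,4], [3,5], [4,5]
  2-simplices (8): [0,1,2], [0,1,3], [0,2,5], [0,3,5], [1,2,4], [1,3,4], [2,4,5], [3,4,5]

giving chain groups C_0 ≅ Z^6, C_1 ≅ Z^12, C_2 ≅ Z^8.

Boundary ∂_1: C_1 → C_0 sends each edge [p,q] (with p < q) to q − p.
The 6×12 boundary matrix has rank 5 and Smith normal form diag(1,1,1,1,1).

∂_2: C_2 → C_1 sends each 2-simplex [p,q,r] to [q,r] − [p,r] + [p,q]. For instance
  ∂[0,1,3] = [1,3] − [0,3] + [0,1],
  ∂[1,2,4] = [2,4] − [1,4] + [1,2].
The resulting 12×8 matrix has rank 7, and its Smith normal form has invariant factors (1,1,1,1,1,1,1).

From H_k ≅ ker(∂_k) / im(∂_{k+1}) we obtain:

  H_0: rank C_0 − rank ∂_1 = 6 − 5 = 1, and the invariant factors of ∂_1 are all 1, so H_0 = Z.
  H_1: rank ker ∂_1 − rank ∂_2 = (12 − 5) − 7 = 0, and the invariant factors of ∂_2 are all 1, so H_1 = 0.
  H_2: rank ker ∂_2 − rank ∂_3 = (8 − 7) − 0 = 1, and there is no ∂_3, so H_2 = Z.

(K is a triangulation of the 2-sphere S^2.)

Hence the Betti numbers are b_0 = 1, b_1 = 0, b_2 = 1.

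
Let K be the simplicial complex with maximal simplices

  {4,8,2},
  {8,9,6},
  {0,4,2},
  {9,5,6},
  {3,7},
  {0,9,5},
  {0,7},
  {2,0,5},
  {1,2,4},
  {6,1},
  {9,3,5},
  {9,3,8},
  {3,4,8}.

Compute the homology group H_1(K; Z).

We work with the vertex ordering 0 < 1 < 2 < 3 < 4 < 5 < 6 < 7 < 8 < 9. The simplices of K, each written with vertices in increasing order, are:

  0-simplices (10): [0], [1], [2], [3], [4], [5], [6], [7], [8], [9]
  1-simplices (22): [0,2], [0,4], [0,5], [0,7], [0,9], [1,2], [1,4], [1,6], [2,4], [2,5], [2,8], [3,4], [3,5], [3,7], [3,8], [3,9], [4,8], [5,6], [5,9], [6,8], [6,9], [8,9]
  2-simplices (10): [0,2,4], [0,2,5], [0,5,9], [1,2,4], [2,4,8], [3,4,8], [3,5,9], [3,8,9], [5,6,9], [6,8,9]

giving chain groups C_0 ≅ Z^10, C_1 ≅ Z^22, C_2 ≅ Z^10.

∂_1: C_1 → C_0 is given by ∂[p,q] = [q] − [p].
The 10×22 boundary matrix has rank 9 and Smith normal form diag(1,1,1,1,1,1,1,1,1).

The boundary map ∂_2: C_2 → C_1 acts by ∂[p,q,r] = [q,r] − [p,r] + [p,q]. For instance
  ∂[0,2,4] = [2,4] − [0,4] + [0,2],
  ∂[6,8,9] = [8,9] − [6,9] + [6,8].
This gives a 22×10 integer matrix of rank 10; reducing to Smith normal form yields diagonal entries (1,1,1,1,1,1,1,1,1,1).

From H_k ≅ ker(∂_k) / im(∂_{k+1}) we obtain:

  H_1: rank ker ∂_1 − rank ∂_2 = (22 − 9) − 10 = 3, and the invariant factors of ∂_2 are all 1, so H_1 = Z^3.

H_1 ≅ Z^3.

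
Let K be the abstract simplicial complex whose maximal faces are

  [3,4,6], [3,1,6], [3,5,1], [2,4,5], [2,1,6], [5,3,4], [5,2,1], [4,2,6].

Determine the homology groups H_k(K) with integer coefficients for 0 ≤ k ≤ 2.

Take the total order 1 < 2 < 3 < 4 < 5 < 6 on the vertex set. Then K (dimension 2) consists of the simplices:

  0-simplices (6): [1], [2], [3], [4], [5], [6]
  1-simplices (12): [1,2], [1,3], [1,5], [1,6], [2,4], [2,5], [2,6], [3,4], [3,5], [3,6], [4,5], [4,6]
  2-simplices (8): [1,2,5], [1,2,6], [1,3,5], [1,3,6], [2,4,5], [2,4,6], [3,4,5], [3,4,6]

Hence C_0 ≅ Z^6, C_1 ≅ Z^12, C_2 ≅ Z^8.

The boundary map ∂_1: C_1 → C_0 maps an edge to its endpoints' difference, ∂[p,q] = q − p.
The resulting 6×12 matrix has rank 5, and its Smith normal form has invariant factors (1,1,1,1,1).

The boundary map ∂_2: C_2 → C_1 acts by ∂[p,q,r] = [q,r] − [p,r] + [p,q]. For instance
  ∂[1,2,6] = [2,6] − [1,6] + [1,2],
  ∂[3,4,6] = [4,6] − [3,6] + [3,4].
The 12×8 boundary matrix has rank 7 and Smith normal form diag(1,1,1,1,1,1,1).

Computing H_k = (kernel of ∂_k) / (image of ∂_{k+1}):

  H_0: rank C_0 − rank ∂_1 = 6 − 5 = 1, and the invariant factors of ∂_1 are all 1, so H_0 ≅ Z.
  H_1: rank ker ∂_1 − rank ∂_2 = (12 − 5) − 7 = 0, and the invariant factors of ∂_2 are all 1, so H_1 ≅ 0.
  H_2: rank ker ∂_2 − rank ∂_3 = (8 − 7) − 0 = 1, and there is no ∂_3, so H_2 ≅ Z.

(K is a triangulation of the 2-sphere S^2.)

H_0 ≅ Z,  H_1 = 0,  H_2 ≅ Z.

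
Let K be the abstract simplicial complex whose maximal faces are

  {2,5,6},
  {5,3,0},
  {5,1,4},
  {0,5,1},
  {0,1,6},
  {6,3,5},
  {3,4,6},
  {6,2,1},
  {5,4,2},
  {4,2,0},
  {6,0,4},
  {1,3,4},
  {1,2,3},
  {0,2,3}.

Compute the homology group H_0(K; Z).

K has 7 vertices, 21 edges, 14 triangles.
rank ∂_0 = 0, rank ∂_1 = 6 ⇒ b_0 = 7 − 0 − 6 = 1; all invariant factors of ∂_1 are 1 so no torsion. So H_0 ≅ Z.

H_0 ≅ Z.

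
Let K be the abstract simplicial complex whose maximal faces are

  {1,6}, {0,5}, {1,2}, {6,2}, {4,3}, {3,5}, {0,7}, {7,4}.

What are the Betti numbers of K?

Take the total order 0 < 1 < 2 < 3 < 4 < 5 < 6 < 7 on the vertex set. Then K (dimension 1) consists of the simplices:

  0-simplices (8): [0], [1], [2], [3], [4], [5], [6], [7]
  1-simplices (8): [0,5], [0,7], [1,2], [1,6], [2,6], [3,4], [3,5], [4,7]

giving chain groups C_0 ≅ Z^8, C_1 ≅ Z^8.

The boundary map ∂_1: C_1 → C_0 maps an edge to its endpoints' difference, ∂[p,q] = q − p. For instance
  ∂[0,7] = [7] − [0].
The resulting 8×8 matrix has rank 6, and its Smith normal form has invariant factors (1,1,1,1,1,1).

Reading off H_k = ker ∂_k / im ∂_{k+1}:

  H_0: rank C_0 − rank ∂_1 = 8 − 6 = 2, and the invariant factors of ∂_1 are all 1, so H_0 = Z^2.
  H_1: rank ker ∂_1 − rank ∂_2 = (8 − 6) − 0 = 2, and there is no ∂_2, so H_1 = Z^2.

Hence the Betti numbers are b_0 = 2, b_1 = 2.

b_0 = 2, b_1 = 2.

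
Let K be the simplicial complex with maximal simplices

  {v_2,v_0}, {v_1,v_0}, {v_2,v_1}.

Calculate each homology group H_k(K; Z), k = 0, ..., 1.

H_0 = Z,  H_1 = Z.

Order the vertices as v_0 < v_1 < v_2. Listing each simplex with vertices in this order, K has dimension 1 with simplices:

  0-simplices (3): [v_0], [v_1], [v_2]
  1-simplices (3): [v_0,v_1], [v_0,v_2], [v_1,v_2]

Hence C_0 ≅ Z^3, C_1 ≅ Z^3.

Boundary ∂_1: C_1 → C_0 maps an edge to its endpoints' difference, ∂[p,q] = q − p. For instance
  ∂[v_1,v_2] = [v_2] − [v_1].
The 3×3 boundary matrix has rank 2 and Smith normal form diag(1,1).

From H_k ≅ ker(∂_k) / im(∂_{k+1}) we obtain:

  H_0: rank C_0 − rank ∂_1 = 3 − 2 = 1, and the invariant factors of ∂_1 are all 1, so H_0 ≅ Z.
  H_1: rank ker ∂_1 − rank ∂_2 = (3 − 2) − 0 = 1, and there is no ∂_2, so H_1 ≅ Z.

As a check, the Euler characteristic is 3 − 3 = 0, which agrees with 1 − 1 = 0.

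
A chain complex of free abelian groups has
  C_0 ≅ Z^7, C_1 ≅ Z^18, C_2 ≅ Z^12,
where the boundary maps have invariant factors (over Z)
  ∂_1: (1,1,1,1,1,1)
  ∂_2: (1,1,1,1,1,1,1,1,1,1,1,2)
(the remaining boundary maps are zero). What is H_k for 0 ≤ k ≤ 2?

H_0: b_0 = 7 − 0 − 6 = 1; torsion from ∂_1 factors > 1: none. So H_0 = Z.
H_1: b_1 = 18 − 6 − 12 = 0; torsion from ∂_2 factors > 1: [2]. So H_1 = Z/2.
H_2: b_2 = 12 − 12 − 0 = 0; torsion from ∂_3 factors > 1: none. So H_2 = 0.

H_0 = Z,  H_1 = Z/2,  H_2 = 0.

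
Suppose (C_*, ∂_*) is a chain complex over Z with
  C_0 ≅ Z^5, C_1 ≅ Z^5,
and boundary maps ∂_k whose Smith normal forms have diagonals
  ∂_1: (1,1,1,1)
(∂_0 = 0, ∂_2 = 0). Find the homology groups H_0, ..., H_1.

H_0 ≅ Z,  H_1 ≅ Z.

H_0: b_0 = 5 − 0 − 4 = 1; torsion from ∂_1 factors > 1: none. So H_0 ≅ Z.
H_1: b_1 = 5 − 4 − 0 = 1; torsion from ∂_2 factors > 1: none. So H_1 ≅ Z.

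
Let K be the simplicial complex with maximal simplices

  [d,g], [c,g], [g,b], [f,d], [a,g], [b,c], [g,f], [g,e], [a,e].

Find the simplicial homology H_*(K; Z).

Fix the vertex order a < b < c < d < e < f < g and write every simplex with vertices in increasing order. Then dim K = 1 and the simplices of K are:

  0-simplices (7): a, b, c, d, e, f, g
  1-simplices (9): ae, ag, bc, bg, cg, df, dg, eg, fg

giving chain groups C_0 ≅ Z^7, C_1 ≅ Z^9.

∂_1: C_1 → C_0 maps an edge to its endpoints' difference, ∂[p,q] = q − p.
The resulting 7×9 matrix has rank 6, and its Smith normal form has invariant factors (1,1,1,1,1,1).

Now H_k = ker ∂_k / im ∂_{k+1}, so:

  H_0: rank C_0 − rank ∂_1 = 7 − 6 = 1, and the invariant factors of ∂_1 are all 1, so H_0 ≅ Z.
  H_1: rank ker ∂_1 − rank ∂_2 = (9 − 6) − 0 = 3, and there is no ∂_2, so H_1 ≅ Z^3.

(K is a triangulation of a wedge of 3 circles.)

H_0 ≅ Z,  H_1 ≅ Z^3.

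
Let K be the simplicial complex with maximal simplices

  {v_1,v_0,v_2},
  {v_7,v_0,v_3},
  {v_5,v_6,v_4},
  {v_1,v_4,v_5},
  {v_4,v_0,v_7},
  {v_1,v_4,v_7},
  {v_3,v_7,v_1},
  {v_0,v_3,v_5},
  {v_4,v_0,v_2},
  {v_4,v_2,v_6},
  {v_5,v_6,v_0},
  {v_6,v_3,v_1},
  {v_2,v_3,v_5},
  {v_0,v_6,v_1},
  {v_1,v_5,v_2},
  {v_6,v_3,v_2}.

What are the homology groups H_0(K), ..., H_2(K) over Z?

Take the total order v_0 < v_1 < v_2 < v_3 < v_4 < v_5 < v_6 < v_7 on the vertex set. Then K (dimension 2) consists of the simplices:

  0-simplices (8): [v_0], [v_1], [v_2], [v_3], [v_4], [v_5], [v_6], [v_7]
  1-simplices (24): (24 of them)
  2-simplices (16): (16 of them)

so the chain groups are C_0 ≅ Z^8, C_1 ≅ Z^24, C_2 ≅ Z^16.

∂_1: C_1 → C_0 is given by ∂[p,q] = [q] − [p]. For instance
  ∂[v_1,v_7] = [v_7] − [v_1].
As a 8×24 matrix over Z this has rank 7, with invariant factors (1,1,1,1,1,1,1).

∂_2: C_2 → C_1 sends each 2-simplex [p,q,r] to [q,r] − [p,r] + [p,q]. For instance
  ∂[v_2,v_3,v_5] = [v_3,v_5] − [v_2,v_5] + [v_2,v_3],
  ∂[v_1,v_2,v_5] = [v_2,v_5] − [v_1,v_5] + [v_1,v_2].
The resulting 24×16 matrix has rank 15, and its Smith normal form has invariant factors (1,1,1,1,1,1,1,1,1,1,1,1,1,1,1).

Computing H_k = (kernel of ∂_k) / (image of ∂_{k+1}):

  H_0: rank C_0 − rank ∂_1 = 8 − 7 = 1, and the invariant factors of ∂_1 are all 1, so H_0 ≅ Z.
  H_1: rank ker ∂_1 − rank ∂_2 = (24 − 7) − 15 = 2, and the invariant factors of ∂_2 are all 1, so H_1 ≅ Z^2.
  H_2: rank ker ∂_2 − rank ∂_3 = (16 − 15) − 0 = 1, and there is no ∂_3, so H_2 ≅ Z.

H_0 = Z,  H_1 = Z^2,  H_2 = Z.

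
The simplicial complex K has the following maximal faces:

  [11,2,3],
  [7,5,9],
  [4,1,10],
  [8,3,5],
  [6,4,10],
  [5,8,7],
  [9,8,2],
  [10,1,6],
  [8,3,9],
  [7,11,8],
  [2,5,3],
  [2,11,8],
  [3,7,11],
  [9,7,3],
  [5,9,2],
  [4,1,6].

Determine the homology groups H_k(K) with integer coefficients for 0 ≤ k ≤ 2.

Take the total order 1 < 2 < 3 < 4 < 5 < 6 < 7 < 8 < 9 < 10 < 11 on the vertex set. Then K (dimension 2) consists of the simplices:

  0-simplices (11): [1], [2], [3], [4], [5], [6], [7], [8], [9], [10], [11]
  1-simplices (24): (24 of them)
  2-simplices (16): [1,4,6], [1,4,10], [1,6,10], [2,3,5], [2,3,11], [2,5,9], [2,8,9], [2,8,11], [3,5,8], [3,7,9], [3,7,11], [3,8,9], [4,6,10], [5,7,8], [5,7,9], [7,8,11]

so the chain groups are C_0 ≅ Z^11, C_1 ≅ Z^24, C_2 ≅ Z^16.

∂_1: C_1 → C_0 is given by ∂[p,q] = [q] − [p].
As a 11×24 matrix over Z this has rank 9, with invariant factors (1,1,1,1,1,1,1,1,1).

The boundary map ∂_2: C_2 → C_1 acts by ∂[p,q,r] = [q,r] − [p,r] + [p,q]. For instance
  ∂[2,5,9] = [5,9] − [2,9] + [2,5],
  ∂[3,7,9] = [7,9] − [3,9] + [3,7].
The 24×16 boundary matrix has rank 15 and Smith normal form diag(1,1,1,1,1,1,1,1,1,1,1,1,1,1,2).

Computing H_k = (kernel of ∂_k) / (image of ∂_{k+1}):

  H_0: rank C_0 − rank ∂_1 = 11 − 9 = 2, and the invariant factors of ∂_1 are all 1, so H_0 ≅ Z^2.
  H_1: rank ker ∂_1 − rank ∂_2 = (24 − 9) − 15 = 0, and ∂_2 has invariant factor 2 > 1, so H_1 ≅ Z/2.
  H_2: rank ker ∂_2 − rank ∂_3 = (16 − 15) − 0 = 1, and there is no ∂_3, so H_2 ≅ Z.

H_0 ≅ Z^2,  H_1 ≅ Z/2,  H_2 ≅ Z.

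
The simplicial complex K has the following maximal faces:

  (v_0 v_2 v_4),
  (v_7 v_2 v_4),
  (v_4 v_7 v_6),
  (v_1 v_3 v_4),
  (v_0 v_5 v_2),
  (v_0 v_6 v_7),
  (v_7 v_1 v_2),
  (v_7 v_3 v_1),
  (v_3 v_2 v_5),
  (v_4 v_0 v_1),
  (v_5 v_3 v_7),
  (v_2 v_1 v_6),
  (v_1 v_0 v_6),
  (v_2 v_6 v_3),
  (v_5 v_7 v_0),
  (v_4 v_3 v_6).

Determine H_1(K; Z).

Order the vertices as v_0 < v_1 < v_2 < v_3 < v_4 < v_5 < v_6 < v_7. Listing each simplex with vertices in this order, K has dimension 2 with simplices:

  0-simplices (8): [v_0], [v_1], [v_2], [v_3], [v_4], [v_5], [v_6], [v_7]
  1-simplices (24): (24 of them)
  2-simplices (16): (16 of them)

giving chain groups C_0 ≅ Z^8, C_1 ≅ Z^24, C_2 ≅ Z^16.

The boundary map ∂_1: C_1 → C_0 maps an edge to its endpoints' difference, ∂[p,q] = q − p. For instance
  ∂[v_2,v_3] = [v_3] − [v_2].
The 8×24 boundary matrix has rank 7 and Smith normal form diag(1,1,1,1,1,1,1).

Boundary ∂_2: C_2 → C_1 sends each 2-simplex [p,q,r] to [q,r] − [p,r] + [p,q]. For instance
  ∂[v_0,v_6,v_7] = [v_6,v_7] − [v_0,v_7] + [v_0,v_6],
  ∂[v_0,v_2,v_5] = [v_2,v_5] − [v_0,v_5] + [v_0,v_2].
The 24×16 boundary matrix has rank 15 and Smith normal form diag(1,1,1,1,1,1,1,1,1,1,1,1,1,1,1).

Reading off H_k = ker ∂_k / im ∂_{k+1}:

  H_1: rank ker ∂_1 − rank ∂_2 = (24 − 7) − 15 = 2, and the invariant factors of ∂_2 are all 1, so H_1 ≅ Z^2.

H_1 ≅ Z^2.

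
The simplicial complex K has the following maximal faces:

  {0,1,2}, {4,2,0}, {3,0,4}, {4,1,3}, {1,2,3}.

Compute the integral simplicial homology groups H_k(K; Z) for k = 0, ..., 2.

Take the total order 0 < 1 < 2 < 3 < 4 on the vertex set. Then K (dimension 2) consists of the simplices:

  0-simplices (5): [0], [1], [2], [3], [4]
  1-simplices (10): [0,1], [0,2], [0,3], [0,4], [1,2], [1,3], [1,4], [2,3], [2,4], [3,4]
  2-simplices (5): [0,1,2], [0,2,4], [0,3,4], [1,2,3], [1,3,4]

so the chain groups are C_0 ≅ Z^5, C_1 ≅ Z^10, C_2 ≅ Z^5.

Boundary ∂_1: C_1 → C_0 maps an edge to its endpoints' difference, ∂[p,q] = q − p.
The 5×10 boundary matrix has rank 4 and Smith normal form diag(1,1,1,1).

∂_2: C_2 → C_1 sends each 2-simplex [p,q,r] to [q,r] − [p,r] + [p,q]. For instance
  ∂[0,2,4] = [2,4] − [0,4] + [0,2],
  ∂[0,1,2] = [1,2] − [0,2] + [0,1].
This gives a 10×5 integer matrix of rank 5; reducing to Smith normal form yields diagonal entries (1,1,1,1,1).

Reading off H_k = ker ∂_k / im ∂_{k+1}:

  H_0: rank C_0 − rank ∂_1 = 5 − 4 = 1, and the invariant factors of ∂_1 are all 1, so H_0 = Z.
  H_1: rank ker ∂_1 − rank ∂_2 = (10 − 4) − 5 = 1, and the invariant factors of ∂_2 are all 1, so H_1 = Z.
  H_2: rank ker ∂_2 − rank ∂_3 = (5 − 5) − 0 = 0, and there is no ∂_3, so H_2 = 0.

As a check, the Euler characteristic is 5 − 10 + 5 = 0, which agrees with 1 − 1 + 0 = 0.

H_0 = Z,  H_1 = Z,  H_2 = 0.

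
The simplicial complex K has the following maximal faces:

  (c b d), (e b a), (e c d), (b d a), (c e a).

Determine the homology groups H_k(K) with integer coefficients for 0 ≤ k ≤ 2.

Take the total order a < b < c < d < e on the vertex set. Then K (dimension 2) consists of the simplices:

  0-simplices (5): a, b, c, d, e
  1-simplices (10): ab, ac, ad, ae, bc, bd, be, cd, ce, de
  2-simplices (5): abd, abe, ace, bcd, cde

Hence C_0 ≅ Z^5, C_1 ≅ Z^10, C_2 ≅ Z^5.

Boundary ∂_1: C_1 → C_0 sends each edge [p,q] (with p < q) to q − p.
As a 5×10 matrix over Z this has rank 4, with invariant factors (1,1,1,1).

The boundary map ∂_2: C_2 → C_1 maps a triangle to the signed sum of its edges. For instance
  ∂cde = de − ce + cd,
  ∂abe = be − ae + ab.
This gives a 10×5 integer matrix of rank 5; reducing to Smith normal form yields diagonal entries (1,1,1,1,1).

Now H_k = ker ∂_k / im ∂_{k+1}, so:

  H_0: rank C_0 − rank ∂_1 = 5 − 4 = 1, and the invariant factors of ∂_1 are all 1, so H_0 ≅ Z.
  H_1: rank ker ∂_1 − rank ∂_2 = (10 − 4) − 5 = 1, and the invariant factors of ∂_2 are all 1, so H_1 ≅ Z.
  H_2: rank ker ∂_2 − rank ∂_3 = (5 − 5) − 0 = 0, and there is no ∂_3, so H_2 ≅ 0.

As a check, the Euler characteristic is 5 − 10 + 5 = 0, which agrees with 1 − 1 + 0 = 0.

H_0 ≅ Z,  H_1 ≅ Z,  H_2 = 0.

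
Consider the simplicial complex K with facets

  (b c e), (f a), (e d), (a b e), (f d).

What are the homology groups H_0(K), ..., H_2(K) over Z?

We work with the vertex ordering a < b < c < d < e < f. The simplices of K, each written with vertices in increasing order, are:

  0-simplices (6): a, b, c, d, e, f
  1-simplices (8): ab, ae, af, bc, be, ce, de, df
  2-simplices (2): abe, bce

Hence C_0 ≅ Z^6, C_1 ≅ Z^8, C_2 ≅ Z^2.

The boundary map ∂_1: C_1 → C_0 maps an edge to its endpoints' difference, ∂[p,q] = q − p.
The resulting 6×8 matrix has rank 5, and its Smith normal form has invariant factors (1,1,1,1,1).

∂_2: C_2 → C_1 maps a triangle to the signed sum of its edges. For instance
  ∂bce = ce − be + bc,
  ∂abe = be − ae + ab.
The resulting 8×2 matrix has rank 2, and its Smith normal form has invariant factors (1,1).

Reading off H_k = ker ∂_k / im ∂_{k+1}:

  H_0: rank C_0 − rank ∂_1 = 6 − 5 = 1, and the invariant factors of ∂_1 are all 1, so H_0 = Z.
  H_1: rank ker ∂_1 − rank ∂_2 = (8 − 5) − 2 = 1, and the invariant factors of ∂_2 are all 1, so H_1 = Z.
  H_2: rank ker ∂_2 − rank ∂_3 = (2 − 2) − 0 = 0, and there is no ∂_3, so H_2 = 0.

H_0 ≅ Z,  H_1 ≅ Z,  H_2 = 0.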